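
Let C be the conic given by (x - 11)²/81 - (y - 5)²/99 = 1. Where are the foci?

(11 - 6√5, 5) and (11 + 6√5, 5)

Center (11, 5). The positive term is the x-term, so the transverse axis is horizontal; a² = 81, b² = 99.
c² = a² + b² = 81 + 99 = 180, so c = 6√5.
Foci lie on the horizontal axis through the center: (h ± c, k).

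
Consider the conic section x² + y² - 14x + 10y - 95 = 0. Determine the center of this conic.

(7, -5)

Collect terms: (x² - 14x) + (y² + 10y) = 95
(x - 7)² + (y + 5)² = 95 + 49 + 25 = 169
So (x - 7)² + (y + 5)² = 169.
Circle centered at (7, -5) with r² = 169.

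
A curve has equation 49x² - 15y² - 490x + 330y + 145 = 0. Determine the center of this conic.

(5, 11)

Collect terms: 49(x² - 10x) -15(y² - 22y) = -145
Completing the square gives 49(x - 5)² -15(y - 11)² = -145 + 1225 - 1815 = -735.
Divide by -735: (y - 11)²/49 - (x - 5)²/15 = 1
Hyperbola with center (5, 11).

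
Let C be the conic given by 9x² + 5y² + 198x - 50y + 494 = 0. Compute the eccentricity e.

Group the x- and y-terms: 9(x² + 22x) + 5(y² - 10y) = -494
Complete the square in x and y: 9(x + 11)² + 5(y - 5)² = -494 + 1089 + 125 = 720
Divide by 720: (x + 11)²/80 + (y - 5)²/144 = 1
Ellipse, center (-11, 5), major axis vertical; a² = 144, b² = 80.
c² = a² - b² = 64, so c = 8.
e = c/a = 8/12 = 2/3.

e = 2/3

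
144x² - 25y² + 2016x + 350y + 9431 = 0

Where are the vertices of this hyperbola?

(-7, -5) and (-7, 19)

Collect terms: 144(x² + 14x) -25(y² - 14y) = -9431
Complete the square: 144(x + 7)² -25(y - 7)² = -9431 + 7056 - 1225 = -3600
Divide through by -3600 to get (y - 7)²/144 - (x + 7)²/25 = 1.
Hyperbola, center (-7, 7), transverse axis vertical; a² = 144, b² = 25.
a = 12. Vertices at (h, k ± a).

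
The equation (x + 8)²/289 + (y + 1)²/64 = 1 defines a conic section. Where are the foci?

Center (-8, -1). The larger denominator 289 sits under the x-term, so the major axis is horizontal; a² = 289, b² = 64.
c² = a² - b² = 289 - 64 = 225, so c = 15.
Foci lie on the horizontal axis through the center: (h ± c, k).

(-23, -1) and (7, -1)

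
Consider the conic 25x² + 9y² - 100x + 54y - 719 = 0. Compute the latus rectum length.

Collect terms: 25(x² - 4x) + 9(y² + 6y) = 719
Complete the square: 25(x - 2)² + 9(y + 3)² = 719 + 100 + 81 = 900
Dividing both sides by 900: (x - 2)²/36 + (y + 3)²/100 = 1
Ellipse, center (2, -3), major axis vertical; a² = 100, b² = 36.
Latus rectum length = 2b²/a = 2·36/10 = 36/5.

36/5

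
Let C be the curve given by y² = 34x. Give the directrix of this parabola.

x = -17/2

Vertex (0, 0); 4p = 34 so p = 17/2. Opens right.
Directrix is the vertical line x = h − p = 0 − (17/2) = -17/2.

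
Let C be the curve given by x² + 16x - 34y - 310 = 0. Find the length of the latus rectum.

34

Only x is squared. Complete the square in x: (x + 8)² = 34(y + 11).
Vertex (-8, -11); 4p = 34 so p = 17/2. Opens up.
Latus rectum length = |4p| = 34.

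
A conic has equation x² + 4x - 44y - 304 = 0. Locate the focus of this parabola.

Only x is squared. Complete the square in x: (x + 2)² = 44(y + 7).
Vertex (-2, -7); 4p = 44 so p = 11. Opens up.
Focus is p units from the vertex along the axis: (h, k + p).

(-2, 4)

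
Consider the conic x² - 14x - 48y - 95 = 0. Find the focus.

(7, 9)

Only x is squared. Complete the square in x: (x - 7)² = 48(y + 3).
Vertex (7, -3); 4p = 48 so p = 12. Opens up.
Focus is p units from the vertex along the axis: (h, k + p).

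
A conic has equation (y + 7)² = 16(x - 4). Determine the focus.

Vertex (4, -7); 4p = 16 so p = 4. Opens right.
Focus is p units from the vertex along the axis: (h + p, k).

(8, -7)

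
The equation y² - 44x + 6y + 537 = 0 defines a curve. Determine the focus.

Only y is squared. Complete the square in y: (y + 3)² = 44(x - 12).
Vertex (12, -3); 4p = 44 so p = 11. Opens right.
Focus is p units from the vertex along the axis: (h + p, k).

(23, -3)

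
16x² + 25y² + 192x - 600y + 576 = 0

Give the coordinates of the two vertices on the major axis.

Rearranging, 16(x² + 12x) + 25(y² - 24y) = -576.
16(x + 6)² + 25(y - 12)² = -576 + 576 + 3600 = 3600
Divide by 3600: (x + 6)²/225 + (y - 12)²/144 = 1
Ellipse, center (-6, 12), major axis horizontal; a² = 225, b² = 144.
a = 15. Vertices at (h ± a, k).

(-21, 12) and (9, 12)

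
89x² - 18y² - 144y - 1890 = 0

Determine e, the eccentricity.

e = √214/6

Group the x- and y-terms: 89x² -18(y² + 8y) = 1890
Complete the square in x and y: 89x² -18(y + 4)² = 1890 + 0 - 288 = 1602
Divide through by 1602 to get x²/18 - (y + 4)²/89 = 1.
Hyperbola, center (0, -4), transverse axis horizontal; a² = 18, b² = 89.
c² = a² + b² = 107, so c = √107.
e = c/a = √107/3√2 = √214/6.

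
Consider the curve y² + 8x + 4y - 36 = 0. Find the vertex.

Only y is squared. Complete the square in y: (y + 2)² = -8(x - 5).
Vertex (5, -2); 4p = -8 so p = -2. Opens left.

(5, -2)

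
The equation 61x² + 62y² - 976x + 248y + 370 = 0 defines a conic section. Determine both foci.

Rearranging, 61(x² - 16x) + 62(y² + 4y) = -370.
61(x - 8)² + 62(y + 2)² = -370 + 3904 + 248 = 3782
Divide by 3782: (x - 8)²/62 + (y + 2)²/61 = 1
Ellipse, center (8, -2), major axis horizontal; a² = 62, b² = 61.
c² = a² - b² = 62 - 61 = 1, so c = 1.
Foci lie on the horizontal axis through the center: (h ± c, k).

(7, -2) and (9, -2)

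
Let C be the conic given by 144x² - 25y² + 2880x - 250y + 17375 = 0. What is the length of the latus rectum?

Rearranging, 144(x² + 20x) -25(y² + 10y) = -17375.
144(x + 10)² -25(y + 5)² = -17375 + 14400 - 625 = -3600
Dividing both sides by -3600: (y + 5)²/144 - (x + 10)²/25 = 1
Hyperbola, center (-10, -5), transverse axis vertical; a² = 144, b² = 25.
Latus rectum length = 2b²/a = 2·25/12 = 25/6.

25/6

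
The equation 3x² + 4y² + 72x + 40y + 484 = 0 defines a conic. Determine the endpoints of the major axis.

Rearranging, 3(x² + 24x) + 4(y² + 10y) = -484.
Completing the square gives 3(x + 12)² + 4(y + 5)² = -484 + 432 + 100 = 48.
Divide by 48: (x + 12)²/16 + (y + 5)²/12 = 1
Ellipse, center (-12, -5), major axis horizontal; a² = 16, b² = 12.
a = 4. Vertices at (h ± a, k).

(-16, -5) and (-8, -5)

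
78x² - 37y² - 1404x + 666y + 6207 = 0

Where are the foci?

(9, 9 - √115) and (9, 9 + √115)

78(x² - 18x) -37(y² - 18y) = -6207
Complete the square: 78(x - 9)² -37(y - 9)² = -6207 + 6318 - 2997 = -2886
Dividing both sides by -2886: (y - 9)²/78 - (x - 9)²/37 = 1
Hyperbola, center (9, 9), transverse axis vertical; a² = 78, b² = 37.
c² = a² + b² = 78 + 37 = 115, so c = √115.
Foci lie on the vertical axis through the center: (h, k ± c).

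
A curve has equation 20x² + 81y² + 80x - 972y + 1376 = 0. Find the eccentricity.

e = √61/9

Group the x- and y-terms: 20(x² + 4x) + 81(y² - 12y) = -1376
Completing the square gives 20(x + 2)² + 81(y - 6)² = -1376 + 80 + 2916 = 1620.
Dividing both sides by 1620: (x + 2)²/81 + (y - 6)²/20 = 1
Ellipse, center (-2, 6), major axis horizontal; a² = 81, b² = 20.
c² = a² - b² = 61, so c = √61.
e = c/a = √61/9.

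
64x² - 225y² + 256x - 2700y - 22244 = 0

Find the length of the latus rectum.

128/15

Collect terms: 64(x² + 4x) -225(y² + 12y) = 22244
Complete the square: 64(x + 2)² -225(y + 6)² = 22244 + 256 - 8100 = 14400
Divide through by 14400 to get (x + 2)²/225 - (y + 6)²/64 = 1.
Hyperbola, center (-2, -6), transverse axis horizontal; a² = 225, b² = 64.
Latus rectum length = 2b²/a = 2·64/15 = 128/15.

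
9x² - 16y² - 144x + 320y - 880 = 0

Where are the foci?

(8, 5) and (8, 15)

Group: 9(x² - 16x) -16(y² - 20y) = 880
Complete the square: 9(x - 8)² -16(y - 10)² = 880 + 576 - 1600 = -144
Divide by -144: (y - 10)²/9 - (x - 8)²/16 = 1
Hyperbola, center (8, 10), transverse axis vertical; a² = 9, b² = 16.
c² = a² + b² = 9 + 16 = 25, so c = 5.
Foci lie on the vertical axis through the center: (h, k ± c).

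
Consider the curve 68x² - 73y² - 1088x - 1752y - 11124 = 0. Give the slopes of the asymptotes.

Collect terms: 68(x² - 16x) -73(y² + 24y) = 11124
68(x - 8)² -73(y + 12)² = 11124 + 4352 - 10512 = 4964
Divide by 4964: (x - 8)²/73 - (y + 12)²/68 = 1
Hyperbola, center (8, -12), transverse axis horizontal; a² = 73, b² = 68.
For a horizontal hyperbola the asymptotes have slope ±b/a.
Here that is ±2√17/√73 = ±2√1241/73.

2√1241/73 and -2√1241/73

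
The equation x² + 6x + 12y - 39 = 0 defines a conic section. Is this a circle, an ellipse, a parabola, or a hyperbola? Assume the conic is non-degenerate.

No xy term. Coefficients of x² and y² are A = 1, C = 0.
Exactly one squared variable ⇒ parabola.

parabola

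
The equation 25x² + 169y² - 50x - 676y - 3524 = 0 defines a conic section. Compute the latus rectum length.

25(x² - 2x) + 169(y² - 4y) = 3524
Complete the square in x and y: 25(x - 1)² + 169(y - 2)² = 3524 + 25 + 676 = 4225
Divide through by 4225 to get (x - 1)²/169 + (y - 2)²/25 = 1.
Ellipse, center (1, 2), major axis horizontal; a² = 169, b² = 25.
Latus rectum length = 2b²/a = 2·25/13 = 50/13.

50/13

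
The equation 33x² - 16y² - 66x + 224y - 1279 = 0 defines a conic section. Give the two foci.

33(x² - 2x) -16(y² - 14y) = 1279
Complete the square: 33(x - 1)² -16(y - 7)² = 1279 + 33 - 784 = 528
Divide through by 528 to get (x - 1)²/16 - (y - 7)²/33 = 1.
Hyperbola, center (1, 7), transverse axis horizontal; a² = 16, b² = 33.
c² = a² + b² = 16 + 33 = 49, so c = 7.
Foci lie on the horizontal axis through the center: (h ± c, k).

(-6, 7) and (8, 7)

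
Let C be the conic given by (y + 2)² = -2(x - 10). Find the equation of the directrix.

Vertex (10, -2); 4p = -2 so p = -1/2. Opens left.
Directrix is the vertical line x = h − p = 10 − (-1/2) = 21/2.

x = 21/2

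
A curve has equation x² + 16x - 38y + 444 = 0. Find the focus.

(-8, 39/2)

Only x is squared. Complete the square in x: (x + 8)² = 38(y - 10).
Vertex (-8, 10); 4p = 38 so p = 19/2. Opens up.
Focus is p units from the vertex along the axis: (h, k + p).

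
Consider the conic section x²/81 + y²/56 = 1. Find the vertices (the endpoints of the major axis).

Center (0, 0). The larger denominator 81 sits under the x-term, so the major axis is horizontal; a² = 81, b² = 56.
a = 9. Vertices at (h ± a, k).

(-9, 0) and (9, 0)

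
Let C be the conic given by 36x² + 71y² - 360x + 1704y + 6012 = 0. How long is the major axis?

2√142

36(x² - 10x) + 71(y² + 24y) = -6012
Complete the square in x and y: 36(x - 5)² + 71(y + 12)² = -6012 + 900 + 10224 = 5112
Dividing both sides by 5112: (x - 5)²/142 + (y + 12)²/72 = 1
Ellipse, center (5, -12), major axis horizontal; a² = 142, b² = 72.
a² = 142 so a = √142; the major axis has length 2a = 2√142.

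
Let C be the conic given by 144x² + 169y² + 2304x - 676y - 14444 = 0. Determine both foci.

144(x² + 16x) + 169(y² - 4y) = 14444
Complete the square in x and y: 144(x + 8)² + 169(y - 2)² = 14444 + 9216 + 676 = 24336
Divide by 24336: (x + 8)²/169 + (y - 2)²/144 = 1
Ellipse, center (-8, 2), major axis horizontal; a² = 169, b² = 144.
c² = a² - b² = 169 - 144 = 25, so c = 5.
Foci lie on the horizontal axis through the center: (h ± c, k).

(-13, 2) and (-3, 2)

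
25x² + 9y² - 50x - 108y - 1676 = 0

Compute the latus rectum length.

54/5

Group the x- and y-terms: 25(x² - 2x) + 9(y² - 12y) = 1676
Completing the square gives 25(x - 1)² + 9(y - 6)² = 1676 + 25 + 324 = 2025.
Divide by 2025: (x - 1)²/81 + (y - 6)²/225 = 1
Ellipse, center (1, 6), major axis vertical; a² = 225, b² = 81.
Latus rectum length = 2b²/a = 2·81/15 = 54/5.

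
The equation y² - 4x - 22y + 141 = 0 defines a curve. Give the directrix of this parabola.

Only y is squared. Complete the square in y: (y - 11)² = 4(x - 5).
Vertex (5, 11); 4p = 4 so p = 1. Opens right.
Directrix is the vertical line x = h − p = 5 − (1) = 4.

x = 4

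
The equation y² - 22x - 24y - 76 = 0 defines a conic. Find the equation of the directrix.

Only y is squared. Complete the square in y: (y - 12)² = 22(x + 10).
Vertex (-10, 12); 4p = 22 so p = 11/2. Opens right.
Directrix is the vertical line x = h − p = -10 − (11/2) = -31/2.

x = -31/2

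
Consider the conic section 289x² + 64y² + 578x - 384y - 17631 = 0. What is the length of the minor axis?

Rearranging, 289(x² + 2x) + 64(y² - 6y) = 17631.
Complete the square: 289(x + 1)² + 64(y - 3)² = 17631 + 289 + 576 = 18496
Divide by 18496: (x + 1)²/64 + (y - 3)²/289 = 1
Ellipse, center (-1, 3), major axis vertical; a² = 289, b² = 64.
b² = 64 so b = 8; the minor axis has length 2b = 16.

16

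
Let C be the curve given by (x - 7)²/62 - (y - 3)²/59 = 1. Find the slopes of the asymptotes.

√3658/62 and -√3658/62

Center (7, 3). The positive term is the x-term, so the transverse axis is horizontal; a² = 62, b² = 59.
For a horizontal hyperbola the asymptotes have slope ±b/a.
Here that is ±√59/√62 = ±√3658/62.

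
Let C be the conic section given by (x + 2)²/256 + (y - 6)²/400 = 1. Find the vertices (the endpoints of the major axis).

Center (-2, 6). The larger denominator 400 sits under the y-term, so the major axis is vertical; a² = 400, b² = 256.
a = 20. Vertices at (h, k ± a).

(-2, -14) and (-2, 26)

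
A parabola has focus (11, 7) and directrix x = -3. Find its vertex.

(4, 7)

The vertex is the midpoint between the focus and the directrix along the axis of symmetry.
Axis is horizontal (directrix is vertical). Vertex x-coordinate = (11 + (-3))/2 = 4; y-coordinate = 7.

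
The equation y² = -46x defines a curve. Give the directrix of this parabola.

Vertex (0, 0); 4p = -46 so p = -23/2. Opens left.
Directrix is the vertical line x = h − p = 0 − (-23/2) = 23/2.

x = 23/2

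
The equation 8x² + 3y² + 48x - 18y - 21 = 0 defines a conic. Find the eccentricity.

Group the x- and y-terms: 8(x² + 6x) + 3(y² - 6y) = 21
Completing the square gives 8(x + 3)² + 3(y - 3)² = 21 + 72 + 27 = 120.
Dividing both sides by 120: (x + 3)²/15 + (y - 3)²/40 = 1
Ellipse, center (-3, 3), major axis vertical; a² = 40, b² = 15.
c² = a² - b² = 25, so c = 5.
e = c/a = 5/2√10 = √10/4.

e = √10/4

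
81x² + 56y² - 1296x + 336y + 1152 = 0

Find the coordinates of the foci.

(8, -8) and (8, 2)

Collect terms: 81(x² - 16x) + 56(y² + 6y) = -1152
Complete the square in x and y: 81(x - 8)² + 56(y + 3)² = -1152 + 5184 + 504 = 4536
Divide through by 4536 to get (x - 8)²/56 + (y + 3)²/81 = 1.
Ellipse, center (8, -3), major axis vertical; a² = 81, b² = 56.
c² = a² - b² = 81 - 56 = 25, so c = 5.
Foci lie on the vertical axis through the center: (h, k ± c).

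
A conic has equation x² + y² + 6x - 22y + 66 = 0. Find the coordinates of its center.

(-3, 11)

Collect terms: (x² + 6x) + (y² - 22y) = -66
Complete the square in x and y: (x + 3)² + (y - 11)² = -66 + 9 + 121 = 64
So (x + 3)² + (y - 11)² = 64.
Circle centered at (-3, 11) with r² = 64.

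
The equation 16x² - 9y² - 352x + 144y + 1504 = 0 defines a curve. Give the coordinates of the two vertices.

Collect terms: 16(x² - 22x) -9(y² - 16y) = -1504
16(x - 11)² -9(y - 8)² = -1504 + 1936 - 576 = -144
Divide by -144: (y - 8)²/16 - (x - 11)²/9 = 1
Hyperbola, center (11, 8), transverse axis vertical; a² = 16, b² = 9.
a = 4. Vertices at (h, k ± a).

(11, 4) and (11, 12)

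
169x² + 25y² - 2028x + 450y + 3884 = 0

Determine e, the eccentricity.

Rearranging, 169(x² - 12x) + 25(y² + 18y) = -3884.
Completing the square gives 169(x - 6)² + 25(y + 9)² = -3884 + 6084 + 2025 = 4225.
Dividing both sides by 4225: (x - 6)²/25 + (y + 9)²/169 = 1
Ellipse, center (6, -9), major axis vertical; a² = 169, b² = 25.
c² = a² - b² = 144, so c = 12.
e = c/a = 12/13.

e = 12/13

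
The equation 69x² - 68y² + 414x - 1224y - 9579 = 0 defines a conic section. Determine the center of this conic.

(-3, -9)

Rearranging, 69(x² + 6x) -68(y² + 18y) = 9579.
69(x + 3)² -68(y + 9)² = 9579 + 621 - 5508 = 4692
Dividing both sides by 4692: (x + 3)²/68 - (y + 9)²/69 = 1
Hyperbola with center (-3, -9).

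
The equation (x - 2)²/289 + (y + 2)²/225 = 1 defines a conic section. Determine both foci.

(-6, -2) and (10, -2)

Center (2, -2). The larger denominator 289 sits under the x-term, so the major axis is horizontal; a² = 289, b² = 225.
c² = a² - b² = 289 - 225 = 64, so c = 8.
Foci lie on the horizontal axis through the center: (h ± c, k).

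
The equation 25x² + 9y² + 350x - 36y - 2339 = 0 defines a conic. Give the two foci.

(-7, -14) and (-7, 18)

Collect terms: 25(x² + 14x) + 9(y² - 4y) = 2339
Complete the square: 25(x + 7)² + 9(y - 2)² = 2339 + 1225 + 36 = 3600
Dividing both sides by 3600: (x + 7)²/144 + (y - 2)²/400 = 1
Ellipse, center (-7, 2), major axis vertical; a² = 400, b² = 144.
c² = a² - b² = 400 - 144 = 256, so c = 16.
Foci lie on the vertical axis through the center: (h, k ± c).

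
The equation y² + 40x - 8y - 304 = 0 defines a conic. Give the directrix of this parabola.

Only y is squared. Complete the square in y: (y - 4)² = -40(x - 8).
Vertex (8, 4); 4p = -40 so p = -10. Opens left.
Directrix is the vertical line x = h − p = 8 − (-10) = 18.

x = 18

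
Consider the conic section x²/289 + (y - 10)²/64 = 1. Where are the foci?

(-15, 10) and (15, 10)

Center (0, 10). The larger denominator 289 sits under the x-term, so the major axis is horizontal; a² = 289, b² = 64.
c² = a² - b² = 289 - 64 = 225, so c = 15.
Foci lie on the horizontal axis through the center: (h ± c, k).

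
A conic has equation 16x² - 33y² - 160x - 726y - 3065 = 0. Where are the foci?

(5, -18) and (5, -4)

Rearranging, 16(x² - 10x) -33(y² + 22y) = 3065.
Completing the square gives 16(x - 5)² -33(y + 11)² = 3065 + 400 - 3993 = -528.
Divide by -528: (y + 11)²/16 - (x - 5)²/33 = 1
Hyperbola, center (5, -11), transverse axis vertical; a² = 16, b² = 33.
c² = a² + b² = 16 + 33 = 49, so c = 7.
Foci lie on the vertical axis through the center: (h, k ± c).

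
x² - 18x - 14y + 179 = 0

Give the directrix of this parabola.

Only x is squared. Complete the square in x: (x - 9)² = 14(y - 7).
Vertex (9, 7); 4p = 14 so p = 7/2. Opens up.
Directrix is the horizontal line y = k − p = 7 − (7/2) = 7/2.

y = 7/2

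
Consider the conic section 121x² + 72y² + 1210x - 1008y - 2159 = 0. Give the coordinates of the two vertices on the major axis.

(-5, -4) and (-5, 18)

Group: 121(x² + 10x) + 72(y² - 14y) = 2159
Complete the square: 121(x + 5)² + 72(y - 7)² = 2159 + 3025 + 3528 = 8712
Dividing both sides by 8712: (x + 5)²/72 + (y - 7)²/121 = 1
Ellipse, center (-5, 7), major axis vertical; a² = 121, b² = 72.
a = 11. Vertices at (h, k ± a).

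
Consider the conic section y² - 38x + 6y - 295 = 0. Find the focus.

Only y is squared. Complete the square in y: (y + 3)² = 38(x + 8).
Vertex (-8, -3); 4p = 38 so p = 19/2. Opens right.
Focus is p units from the vertex along the axis: (h + p, k).

(3/2, -3)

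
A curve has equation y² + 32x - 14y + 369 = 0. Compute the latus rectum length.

32

Only y is squared. Complete the square in y: (y - 7)² = -32(x + 10).
Vertex (-10, 7); 4p = -32 so p = -8. Opens left.
Latus rectum length = |4p| = 32.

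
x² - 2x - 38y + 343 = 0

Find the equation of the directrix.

y = -1/2

Only x is squared. Complete the square in x: (x - 1)² = 38(y - 9).
Vertex (1, 9); 4p = 38 so p = 19/2. Opens up.
Directrix is the horizontal line y = k − p = 9 − (19/2) = -1/2.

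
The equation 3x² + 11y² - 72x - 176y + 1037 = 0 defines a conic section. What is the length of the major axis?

2√33

Rearranging, 3(x² - 24x) + 11(y² - 16y) = -1037.
Complete the square: 3(x - 12)² + 11(y - 8)² = -1037 + 432 + 704 = 99
Divide by 99: (x - 12)²/33 + (y - 8)²/9 = 1
Ellipse, center (12, 8), major axis horizontal; a² = 33, b² = 9.
a² = 33 so a = √33; the major axis has length 2a = 2√33.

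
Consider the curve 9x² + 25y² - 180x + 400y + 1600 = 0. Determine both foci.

(2, -8) and (18, -8)

Rearranging, 9(x² - 20x) + 25(y² + 16y) = -1600.
9(x - 10)² + 25(y + 8)² = -1600 + 900 + 1600 = 900
Dividing both sides by 900: (x - 10)²/100 + (y + 8)²/36 = 1
Ellipse, center (10, -8), major axis horizontal; a² = 100, b² = 36.
c² = a² - b² = 100 - 36 = 64, so c = 8.
Foci lie on the horizontal axis through the center: (h ± c, k).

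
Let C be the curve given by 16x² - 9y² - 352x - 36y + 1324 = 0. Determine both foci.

Collect terms: 16(x² - 22x) -9(y² + 4y) = -1324
16(x - 11)² -9(y + 2)² = -1324 + 1936 - 36 = 576
Dividing both sides by 576: (x - 11)²/36 - (y + 2)²/64 = 1
Hyperbola, center (11, -2), transverse axis horizontal; a² = 36, b² = 64.
c² = a² + b² = 36 + 64 = 100, so c = 10.
Foci lie on the horizontal axis through the center: (h ± c, k).

(1, -2) and (21, -2)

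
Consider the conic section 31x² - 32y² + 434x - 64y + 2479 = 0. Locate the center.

(-7, -1)

Collect terms: 31(x² + 14x) -32(y² + 2y) = -2479
Completing the square gives 31(x + 7)² -32(y + 1)² = -2479 + 1519 - 32 = -992.
Divide through by -992 to get (y + 1)²/31 - (x + 7)²/32 = 1.
Hyperbola with center (-7, -1).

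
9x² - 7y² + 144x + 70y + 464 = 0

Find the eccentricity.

9(x² + 16x) -7(y² - 10y) = -464
9(x + 8)² -7(y - 5)² = -464 + 576 - 175 = -63
Divide through by -63 to get (y - 5)²/9 - (x + 8)²/7 = 1.
Hyperbola, center (-8, 5), transverse axis vertical; a² = 9, b² = 7.
c² = a² + b² = 16, so c = 4.
e = c/a = 4/3.

e = 4/3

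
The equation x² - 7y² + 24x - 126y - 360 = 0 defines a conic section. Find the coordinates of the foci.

Rearranging, (x² + 24x) -7(y² + 18y) = 360.
Complete the square in x and y: (x + 12)² -7(y + 9)² = 360 + 144 - 567 = -63
Divide through by -63 to get (y + 9)²/9 - (x + 12)²/63 = 1.
Hyperbola, center (-12, -9), transverse axis vertical; a² = 9, b² = 63.
c² = a² + b² = 9 + 63 = 72, so c = 6√2.
Foci lie on the vertical axis through the center: (h, k ± c).

(-12, -9 - 6√2) and (-12, -9 + 6√2)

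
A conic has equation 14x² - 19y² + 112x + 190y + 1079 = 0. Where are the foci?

(-4, 5 - √165) and (-4, 5 + √165)

Rearranging, 14(x² + 8x) -19(y² - 10y) = -1079.
Complete the square: 14(x + 4)² -19(y - 5)² = -1079 + 224 - 475 = -1330
Divide by -1330: (y - 5)²/70 - (x + 4)²/95 = 1
Hyperbola, center (-4, 5), transverse axis vertical; a² = 70, b² = 95.
c² = a² + b² = 70 + 95 = 165, so c = √165.
Foci lie on the vertical axis through the center: (h, k ± c).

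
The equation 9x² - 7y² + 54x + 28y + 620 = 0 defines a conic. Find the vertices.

9(x² + 6x) -7(y² - 4y) = -620
Complete the square: 9(x + 3)² -7(y - 2)² = -620 + 81 - 28 = -567
Divide through by -567 to get (y - 2)²/81 - (x + 3)²/63 = 1.
Hyperbola, center (-3, 2), transverse axis vertical; a² = 81, b² = 63.
a = 9. Vertices at (h, k ± a).

(-3, -7) and (-3, 11)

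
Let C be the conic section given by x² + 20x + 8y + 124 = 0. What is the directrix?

y = -1

Only x is squared. Complete the square in x: (x + 10)² = -8(y + 3).
Vertex (-10, -3); 4p = -8 so p = -2. Opens down.
Directrix is the horizontal line y = k − p = -3 − (-2) = -1.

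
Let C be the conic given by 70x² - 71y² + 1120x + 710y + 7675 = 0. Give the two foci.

(-8, 5 - √141) and (-8, 5 + √141)

70(x² + 16x) -71(y² - 10y) = -7675
Completing the square gives 70(x + 8)² -71(y - 5)² = -7675 + 4480 - 1775 = -4970.
Dividing both sides by -4970: (y - 5)²/70 - (x + 8)²/71 = 1
Hyperbola, center (-8, 5), transverse axis vertical; a² = 70, b² = 71.
c² = a² + b² = 70 + 71 = 141, so c = √141.
Foci lie on the vertical axis through the center: (h, k ± c).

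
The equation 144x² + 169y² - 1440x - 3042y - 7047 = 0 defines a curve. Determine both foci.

(0, 9) and (10, 9)

Collect terms: 144(x² - 10x) + 169(y² - 18y) = 7047
Completing the square gives 144(x - 5)² + 169(y - 9)² = 7047 + 3600 + 13689 = 24336.
Dividing both sides by 24336: (x - 5)²/169 + (y - 9)²/144 = 1
Ellipse, center (5, 9), major axis horizontal; a² = 169, b² = 144.
c² = a² - b² = 169 - 144 = 25, so c = 5.
Foci lie on the horizontal axis through the center: (h ± c, k).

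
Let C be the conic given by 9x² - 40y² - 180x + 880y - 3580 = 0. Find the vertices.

Group the x- and y-terms: 9(x² - 20x) -40(y² - 22y) = 3580
Complete the square in x and y: 9(x - 10)² -40(y - 11)² = 3580 + 900 - 4840 = -360
Divide by -360: (y - 11)²/9 - (x - 10)²/40 = 1
Hyperbola, center (10, 11), transverse axis vertical; a² = 9, b² = 40.
a = 3. Vertices at (h, k ± a).

(10, 8) and (10, 14)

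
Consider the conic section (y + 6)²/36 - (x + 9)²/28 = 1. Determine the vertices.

(-9, -12) and (-9, 0)

Center (-9, -6). The positive term is the y-term, so the transverse axis is vertical; a² = 36, b² = 28.
a = 6. Vertices at (h, k ± a).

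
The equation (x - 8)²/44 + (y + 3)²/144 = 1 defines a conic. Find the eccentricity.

Center (8, -3). The larger denominator 144 sits under the y-term, so the major axis is vertical; a² = 144, b² = 44.
c² = a² - b² = 100, so c = 10.
e = c/a = 10/12 = 5/6.

e = 5/6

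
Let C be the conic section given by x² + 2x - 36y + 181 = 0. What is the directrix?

y = -4

Only x is squared. Complete the square in x: (x + 1)² = 36(y - 5).
Vertex (-1, 5); 4p = 36 so p = 9. Opens up.
Directrix is the horizontal line y = k − p = 5 − (9) = -4.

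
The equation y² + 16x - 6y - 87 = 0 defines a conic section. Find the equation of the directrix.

Only y is squared. Complete the square in y: (y - 3)² = -16(x - 6).
Vertex (6, 3); 4p = -16 so p = -4. Opens left.
Directrix is the vertical line x = h − p = 6 − (-4) = 10.

x = 10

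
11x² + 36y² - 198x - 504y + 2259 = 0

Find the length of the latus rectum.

11/3

Rearranging, 11(x² - 18x) + 36(y² - 14y) = -2259.
Completing the square gives 11(x - 9)² + 36(y - 7)² = -2259 + 891 + 1764 = 396.
Divide through by 396 to get (x - 9)²/36 + (y - 7)²/11 = 1.
Ellipse, center (9, 7), major axis horizontal; a² = 36, b² = 11.
Latus rectum length = 2b²/a = 2·11/6 = 11/3.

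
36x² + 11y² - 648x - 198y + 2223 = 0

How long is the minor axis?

36(x² - 18x) + 11(y² - 18y) = -2223
Complete the square: 36(x - 9)² + 11(y - 9)² = -2223 + 2916 + 891 = 1584
Divide by 1584: (x - 9)²/44 + (y - 9)²/144 = 1
Ellipse, center (9, 9), major axis vertical; a² = 144, b² = 44.
b² = 44 so b = 2√11; the minor axis has length 2b = 4√11.

4√11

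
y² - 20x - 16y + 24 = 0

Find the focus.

Only y is squared. Complete the square in y: (y - 8)² = 20(x + 2).
Vertex (-2, 8); 4p = 20 so p = 5. Opens right.
Focus is p units from the vertex along the axis: (h + p, k).

(3, 8)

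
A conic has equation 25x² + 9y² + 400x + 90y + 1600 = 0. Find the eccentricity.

Collect terms: 25(x² + 16x) + 9(y² + 10y) = -1600
Completing the square gives 25(x + 8)² + 9(y + 5)² = -1600 + 1600 + 225 = 225.
Dividing both sides by 225: (x + 8)²/9 + (y + 5)²/25 = 1
Ellipse, center (-8, -5), major axis vertical; a² = 25, b² = 9.
c² = a² - b² = 16, so c = 4.
e = c/a = 4/5.

e = 4/5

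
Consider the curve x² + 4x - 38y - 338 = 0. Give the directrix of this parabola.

Only x is squared. Complete the square in x: (x + 2)² = 38(y + 9).
Vertex (-2, -9); 4p = 38 so p = 19/2. Opens up.
Directrix is the horizontal line y = k − p = -9 − (19/2) = -37/2.

y = -37/2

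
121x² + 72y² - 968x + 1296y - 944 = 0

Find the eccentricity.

e = 7/11

121(x² - 8x) + 72(y² + 18y) = 944
121(x - 4)² + 72(y + 9)² = 944 + 1936 + 5832 = 8712
Divide through by 8712 to get (x - 4)²/72 + (y + 9)²/121 = 1.
Ellipse, center (4, -9), major axis vertical; a² = 121, b² = 72.
c² = a² - b² = 49, so c = 7.
e = c/a = 7/11.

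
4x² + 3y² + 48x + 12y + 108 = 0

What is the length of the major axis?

8

Group: 4(x² + 12x) + 3(y² + 4y) = -108
Complete the square in x and y: 4(x + 6)² + 3(y + 2)² = -108 + 144 + 12 = 48
Divide through by 48 to get (x + 6)²/12 + (y + 2)²/16 = 1.
Ellipse, center (-6, -2), major axis vertical; a² = 16, b² = 12.
a² = 16 so a = 4; the major axis has length 2a = 8.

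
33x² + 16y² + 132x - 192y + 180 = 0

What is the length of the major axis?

Group: 33(x² + 4x) + 16(y² - 12y) = -180
Complete the square in x and y: 33(x + 2)² + 16(y - 6)² = -180 + 132 + 576 = 528
Divide through by 528 to get (x + 2)²/16 + (y - 6)²/33 = 1.
Ellipse, center (-2, 6), major axis vertical; a² = 33, b² = 16.
a² = 33 so a = √33; the major axis has length 2a = 2√33.

2√33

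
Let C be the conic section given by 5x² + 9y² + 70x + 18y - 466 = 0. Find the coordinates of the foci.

(-15, -1) and (1, -1)

5(x² + 14x) + 9(y² + 2y) = 466
Complete the square: 5(x + 7)² + 9(y + 1)² = 466 + 245 + 9 = 720
Divide through by 720 to get (x + 7)²/144 + (y + 1)²/80 = 1.
Ellipse, center (-7, -1), major axis horizontal; a² = 144, b² = 80.
c² = a² - b² = 144 - 80 = 64, so c = 8.
Foci lie on the horizontal axis through the center: (h ± c, k).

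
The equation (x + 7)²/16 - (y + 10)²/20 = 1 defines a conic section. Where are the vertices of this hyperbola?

Center (-7, -10). The positive term is the x-term, so the transverse axis is horizontal; a² = 16, b² = 20.
a = 4. Vertices at (h ± a, k).

(-11, -10) and (-3, -10)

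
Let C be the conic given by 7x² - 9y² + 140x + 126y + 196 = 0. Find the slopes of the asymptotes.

Collect terms: 7(x² + 20x) -9(y² - 14y) = -196
Completing the square gives 7(x + 10)² -9(y - 7)² = -196 + 700 - 441 = 63.
Divide by 63: (x + 10)²/9 - (y - 7)²/7 = 1
Hyperbola, center (-10, 7), transverse axis horizontal; a² = 9, b² = 7.
For a horizontal hyperbola the asymptotes have slope ±b/a.
Here that is ±√7/3.

√7/3 and -√7/3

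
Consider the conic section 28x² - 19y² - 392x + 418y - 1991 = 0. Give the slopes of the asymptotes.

2√133/19 and -2√133/19

Group: 28(x² - 14x) -19(y² - 22y) = 1991
Completing the square gives 28(x - 7)² -19(y - 11)² = 1991 + 1372 - 2299 = 1064.
Dividing both sides by 1064: (x - 7)²/38 - (y - 11)²/56 = 1
Hyperbola, center (7, 11), transverse axis horizontal; a² = 38, b² = 56.
For a horizontal hyperbola the asymptotes have slope ±b/a.
Here that is ±2√14/√38 = ±2√133/19.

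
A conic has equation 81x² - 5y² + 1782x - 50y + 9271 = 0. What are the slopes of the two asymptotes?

9√5/5 and -9√5/5

81(x² + 22x) -5(y² + 10y) = -9271
Complete the square: 81(x + 11)² -5(y + 5)² = -9271 + 9801 - 125 = 405
Dividing both sides by 405: (x + 11)²/5 - (y + 5)²/81 = 1
Hyperbola, center (-11, -5), transverse axis horizontal; a² = 5, b² = 81.
For a horizontal hyperbola the asymptotes have slope ±b/a.
Here that is ±9/√5 = ±9√5/5.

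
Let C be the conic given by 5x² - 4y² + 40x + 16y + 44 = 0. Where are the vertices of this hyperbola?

Group the x- and y-terms: 5(x² + 8x) -4(y² - 4y) = -44
Complete the square in x and y: 5(x + 4)² -4(y - 2)² = -44 + 80 - 16 = 20
Dividing both sides by 20: (x + 4)²/4 - (y - 2)²/5 = 1
Hyperbola, center (-4, 2), transverse axis horizontal; a² = 4, b² = 5.
a = 2. Vertices at (h ± a, k).

(-6, 2) and (-2, 2)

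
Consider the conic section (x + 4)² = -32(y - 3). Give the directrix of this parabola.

Vertex (-4, 3); 4p = -32 so p = -8. Opens down.
Directrix is the horizontal line y = k − p = 3 − (-8) = 11.

y = 11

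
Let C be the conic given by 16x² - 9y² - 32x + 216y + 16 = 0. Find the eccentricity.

e = 5/4

16(x² - 2x) -9(y² - 24y) = -16
Complete the square: 16(x - 1)² -9(y - 12)² = -16 + 16 - 1296 = -1296
Dividing both sides by -1296: (y - 12)²/144 - (x - 1)²/81 = 1
Hyperbola, center (1, 12), transverse axis vertical; a² = 144, b² = 81.
c² = a² + b² = 225, so c = 15.
e = c/a = 15/12 = 5/4.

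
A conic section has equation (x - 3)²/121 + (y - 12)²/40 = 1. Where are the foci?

(-6, 12) and (12, 12)

Center (3, 12). The larger denominator 121 sits under the x-term, so the major axis is horizontal; a² = 121, b² = 40.
c² = a² - b² = 121 - 40 = 81, so c = 9.
Foci lie on the horizontal axis through the center: (h ± c, k).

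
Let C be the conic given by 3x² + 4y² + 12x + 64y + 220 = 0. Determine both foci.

Group the x- and y-terms: 3(x² + 4x) + 4(y² + 16y) = -220
Completing the square gives 3(x + 2)² + 4(y + 8)² = -220 + 12 + 256 = 48.
Divide by 48: (x + 2)²/16 + (y + 8)²/12 = 1
Ellipse, center (-2, -8), major axis horizontal; a² = 16, b² = 12.
c² = a² - b² = 16 - 12 = 4, so c = 2.
Foci lie on the horizontal axis through the center: (h ± c, k).

(-4, -8) and (0, -8)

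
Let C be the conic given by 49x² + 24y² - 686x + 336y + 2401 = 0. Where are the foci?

(7, -12) and (7, -2)

49(x² - 14x) + 24(y² + 14y) = -2401
Complete the square: 49(x - 7)² + 24(y + 7)² = -2401 + 2401 + 1176 = 1176
Dividing both sides by 1176: (x - 7)²/24 + (y + 7)²/49 = 1
Ellipse, center (7, -7), major axis vertical; a² = 49, b² = 24.
c² = a² - b² = 49 - 24 = 25, so c = 5.
Foci lie on the vertical axis through the center: (h, k ± c).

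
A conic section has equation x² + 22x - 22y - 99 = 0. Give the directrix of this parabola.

Only x is squared. Complete the square in x: (x + 11)² = 22(y + 10).
Vertex (-11, -10); 4p = 22 so p = 11/2. Opens up.
Directrix is the horizontal line y = k − p = -10 − (11/2) = -31/2.

y = -31/2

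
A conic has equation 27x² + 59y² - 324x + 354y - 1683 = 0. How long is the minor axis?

6√6

Group the x- and y-terms: 27(x² - 12x) + 59(y² + 6y) = 1683
Complete the square: 27(x - 6)² + 59(y + 3)² = 1683 + 972 + 531 = 3186
Divide through by 3186 to get (x - 6)²/118 + (y + 3)²/54 = 1.
Ellipse, center (6, -3), major axis horizontal; a² = 118, b² = 54.
b² = 54 so b = 3√6; the minor axis has length 2b = 6√6.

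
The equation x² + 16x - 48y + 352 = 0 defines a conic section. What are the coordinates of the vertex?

(-8, 6)

Only x is squared. Complete the square in x: (x + 8)² = 48(y - 6).
Vertex (-8, 6); 4p = 48 so p = 12. Opens up.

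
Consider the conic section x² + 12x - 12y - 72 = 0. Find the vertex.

Only x is squared. Complete the square in x: (x + 6)² = 12(y + 9).
Vertex (-6, -9); 4p = 12 so p = 3. Opens up.

(-6, -9)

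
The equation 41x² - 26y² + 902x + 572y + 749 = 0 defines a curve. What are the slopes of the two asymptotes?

√1066/26 and -√1066/26

Rearranging, 41(x² + 22x) -26(y² - 22y) = -749.
Complete the square: 41(x + 11)² -26(y - 11)² = -749 + 4961 - 3146 = 1066
Divide by 1066: (x + 11)²/26 - (y - 11)²/41 = 1
Hyperbola, center (-11, 11), transverse axis horizontal; a² = 26, b² = 41.
For a horizontal hyperbola the asymptotes have slope ±b/a.
Here that is ±√41/√26 = ±√1066/26.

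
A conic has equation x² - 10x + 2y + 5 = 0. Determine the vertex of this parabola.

(5, 10)

Only x is squared. Complete the square in x: (x - 5)² = -2(y - 10).
Vertex (5, 10); 4p = -2 so p = -1/2. Opens down.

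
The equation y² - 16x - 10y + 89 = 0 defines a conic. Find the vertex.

(4, 5)

Only y is squared. Complete the square in y: (y - 5)² = 16(x - 4).
Vertex (4, 5); 4p = 16 so p = 4. Opens right.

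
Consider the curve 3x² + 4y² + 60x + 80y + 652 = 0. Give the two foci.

Rearranging, 3(x² + 20x) + 4(y² + 20y) = -652.
Complete the square: 3(x + 10)² + 4(y + 10)² = -652 + 300 + 400 = 48
Divide by 48: (x + 10)²/16 + (y + 10)²/12 = 1
Ellipse, center (-10, -10), major axis horizontal; a² = 16, b² = 12.
c² = a² - b² = 16 - 12 = 4, so c = 2.
Foci lie on the horizontal axis through the center: (h ± c, k).

(-12, -10) and (-8, -10)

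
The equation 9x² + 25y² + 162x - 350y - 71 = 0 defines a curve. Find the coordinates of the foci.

Group the x- and y-terms: 9(x² + 18x) + 25(y² - 14y) = 71
Complete the square: 9(x + 9)² + 25(y - 7)² = 71 + 729 + 1225 = 2025
Divide by 2025: (x + 9)²/225 + (y - 7)²/81 = 1
Ellipse, center (-9, 7), major axis horizontal; a² = 225, b² = 81.
c² = a² - b² = 225 - 81 = 144, so c = 12.
Foci lie on the horizontal axis through the center: (h ± c, k).

(-21, 7) and (3, 7)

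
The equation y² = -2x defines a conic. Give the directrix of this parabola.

x = 1/2

Vertex (0, 0); 4p = -2 so p = -1/2. Opens left.
Directrix is the vertical line x = h − p = 0 − (-1/2) = 1/2.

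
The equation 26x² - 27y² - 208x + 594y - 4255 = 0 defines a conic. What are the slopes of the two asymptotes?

√78/9 and -√78/9

Group: 26(x² - 8x) -27(y² - 22y) = 4255
26(x - 4)² -27(y - 11)² = 4255 + 416 - 3267 = 1404
Dividing both sides by 1404: (x - 4)²/54 - (y - 11)²/52 = 1
Hyperbola, center (4, 11), transverse axis horizontal; a² = 54, b² = 52.
For a horizontal hyperbola the asymptotes have slope ±b/a.
Here that is ±2√13/3√6 = ±√78/9.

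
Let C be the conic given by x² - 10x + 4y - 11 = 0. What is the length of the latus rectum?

Only x is squared. Complete the square in x: (x - 5)² = -4(y - 9).
Vertex (5, 9); 4p = -4 so p = -1. Opens down.
Latus rectum length = |4p| = 4.

4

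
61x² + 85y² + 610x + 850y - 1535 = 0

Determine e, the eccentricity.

e = 2√510/85

Collect terms: 61(x² + 10x) + 85(y² + 10y) = 1535
Complete the square in x and y: 61(x + 5)² + 85(y + 5)² = 1535 + 1525 + 2125 = 5185
Divide through by 5185 to get (x + 5)²/85 + (y + 5)²/61 = 1.
Ellipse, center (-5, -5), major axis horizontal; a² = 85, b² = 61.
c² = a² - b² = 24, so c = 2√6.
e = c/a = 2√6/√85 = 2√510/85.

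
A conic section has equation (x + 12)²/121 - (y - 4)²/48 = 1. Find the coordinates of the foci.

(-25, 4) and (1, 4)

Center (-12, 4). The positive term is the x-term, so the transverse axis is horizontal; a² = 121, b² = 48.
c² = a² + b² = 121 + 48 = 169, so c = 13.
Foci lie on the horizontal axis through the center: (h ± c, k).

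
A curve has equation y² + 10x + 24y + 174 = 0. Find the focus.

(-11/2, -12)

Only y is squared. Complete the square in y: (y + 12)² = -10(x + 3).
Vertex (-3, -12); 4p = -10 so p = -5/2. Opens left.
Focus is p units from the vertex along the axis: (h + p, k).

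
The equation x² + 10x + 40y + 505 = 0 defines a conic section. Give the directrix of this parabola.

y = -2

Only x is squared. Complete the square in x: (x + 5)² = -40(y + 12).
Vertex (-5, -12); 4p = -40 so p = -10. Opens down.
Directrix is the horizontal line y = k − p = -12 − (-10) = -2.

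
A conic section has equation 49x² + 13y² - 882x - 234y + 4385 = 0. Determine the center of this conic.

Group the x- and y-terms: 49(x² - 18x) + 13(y² - 18y) = -4385
Completing the square gives 49(x - 9)² + 13(y - 9)² = -4385 + 3969 + 1053 = 637.
Dividing both sides by 637: (x - 9)²/13 + (y - 9)²/49 = 1
Ellipse with center (9, 9).

(9, 9)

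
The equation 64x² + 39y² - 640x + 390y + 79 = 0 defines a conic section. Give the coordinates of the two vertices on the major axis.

Group the x- and y-terms: 64(x² - 10x) + 39(y² + 10y) = -79
Completing the square gives 64(x - 5)² + 39(y + 5)² = -79 + 1600 + 975 = 2496.
Divide through by 2496 to get (x - 5)²/39 + (y + 5)²/64 = 1.
Ellipse, center (5, -5), major axis vertical; a² = 64, b² = 39.
a = 8. Vertices at (h, k ± a).

(5, -13) and (5, 3)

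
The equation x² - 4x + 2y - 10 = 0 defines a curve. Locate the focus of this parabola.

Only x is squared. Complete the square in x: (x - 2)² = -2(y - 7).
Vertex (2, 7); 4p = -2 so p = -1/2. Opens down.
Focus is p units from the vertex along the axis: (h, k + p).

(2, 13/2)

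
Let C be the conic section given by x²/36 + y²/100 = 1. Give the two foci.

(0, -8) and (0, 8)

Center (0, 0). The larger denominator 100 sits under the y-term, so the major axis is vertical; a² = 100, b² = 36.
c² = a² - b² = 100 - 36 = 64, so c = 8.
Foci lie on the vertical axis through the center: (h, k ± c).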